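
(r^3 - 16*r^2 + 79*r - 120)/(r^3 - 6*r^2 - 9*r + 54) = (r^2 - 13*r + 40)/(r^2 - 3*r - 18)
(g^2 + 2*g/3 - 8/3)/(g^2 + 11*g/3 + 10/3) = (3*g - 4)/(3*g + 5)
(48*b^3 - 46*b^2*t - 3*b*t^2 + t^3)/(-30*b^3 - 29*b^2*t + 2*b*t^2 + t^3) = (8*b^2 - 9*b*t + t^2)/(-5*b^2 - 4*b*t + t^2)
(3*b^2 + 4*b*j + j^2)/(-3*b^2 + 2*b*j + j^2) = (-b - j)/(b - j)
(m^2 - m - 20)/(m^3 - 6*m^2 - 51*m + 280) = (m + 4)/(m^2 - m - 56)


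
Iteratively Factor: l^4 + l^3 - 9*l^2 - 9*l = (l - 3)*(l^3 + 4*l^2 + 3*l) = l*(l - 3)*(l^2 + 4*l + 3) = l*(l - 3)*(l + 1)*(l + 3)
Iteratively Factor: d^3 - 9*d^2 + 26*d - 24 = (d - 3)*(d^2 - 6*d + 8) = (d - 4)*(d - 3)*(d - 2)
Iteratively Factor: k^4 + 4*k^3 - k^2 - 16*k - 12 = (k + 2)*(k^3 + 2*k^2 - 5*k - 6) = (k - 2)*(k + 2)*(k^2 + 4*k + 3) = (k - 2)*(k + 2)*(k + 3)*(k + 1)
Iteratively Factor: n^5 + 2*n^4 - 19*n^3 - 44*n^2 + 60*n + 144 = (n - 4)*(n^4 + 6*n^3 + 5*n^2 - 24*n - 36) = (n - 4)*(n - 2)*(n^3 + 8*n^2 + 21*n + 18) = (n - 4)*(n - 2)*(n + 3)*(n^2 + 5*n + 6) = (n - 4)*(n - 2)*(n + 3)^2*(n + 2)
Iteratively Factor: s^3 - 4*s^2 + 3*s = (s - 1)*(s^2 - 3*s) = (s - 3)*(s - 1)*(s)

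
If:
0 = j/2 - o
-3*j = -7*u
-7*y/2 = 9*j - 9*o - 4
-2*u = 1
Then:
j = -7/6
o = -7/12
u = -1/2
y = 37/14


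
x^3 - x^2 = x^2*(x - 1)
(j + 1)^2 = j^2 + 2*j + 1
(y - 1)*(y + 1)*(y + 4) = y^3 + 4*y^2 - y - 4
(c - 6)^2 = c^2 - 12*c + 36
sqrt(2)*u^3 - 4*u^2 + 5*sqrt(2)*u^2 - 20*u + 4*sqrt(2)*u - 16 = (u + 4)*(u - 2*sqrt(2))*(sqrt(2)*u + sqrt(2))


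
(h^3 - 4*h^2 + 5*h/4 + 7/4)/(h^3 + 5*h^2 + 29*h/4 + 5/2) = (2*h^2 - 9*h + 7)/(2*h^2 + 9*h + 10)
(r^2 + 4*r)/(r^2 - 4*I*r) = (r + 4)/(r - 4*I)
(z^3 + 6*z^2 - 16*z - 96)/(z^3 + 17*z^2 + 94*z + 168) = (z - 4)/(z + 7)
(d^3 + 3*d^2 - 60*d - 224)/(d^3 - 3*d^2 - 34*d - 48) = (d^2 + 11*d + 28)/(d^2 + 5*d + 6)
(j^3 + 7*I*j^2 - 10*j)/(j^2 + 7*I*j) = (j^2 + 7*I*j - 10)/(j + 7*I)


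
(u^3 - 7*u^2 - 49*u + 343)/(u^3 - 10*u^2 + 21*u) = (u^2 - 49)/(u*(u - 3))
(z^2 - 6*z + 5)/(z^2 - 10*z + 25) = (z - 1)/(z - 5)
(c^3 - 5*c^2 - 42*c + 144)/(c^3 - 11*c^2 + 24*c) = (c + 6)/c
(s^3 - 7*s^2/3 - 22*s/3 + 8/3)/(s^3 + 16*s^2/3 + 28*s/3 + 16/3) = (3*s^2 - 13*s + 4)/(3*s^2 + 10*s + 8)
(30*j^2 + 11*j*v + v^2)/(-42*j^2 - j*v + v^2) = (5*j + v)/(-7*j + v)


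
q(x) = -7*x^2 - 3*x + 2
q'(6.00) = -87.00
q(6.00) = -268.00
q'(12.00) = -171.00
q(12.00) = -1042.00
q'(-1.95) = 24.30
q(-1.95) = -18.77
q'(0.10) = -4.40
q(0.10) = 1.63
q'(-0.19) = -0.34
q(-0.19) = 2.32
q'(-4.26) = 56.64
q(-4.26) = -112.25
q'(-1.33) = 15.62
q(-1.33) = -6.39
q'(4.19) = -61.66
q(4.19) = -133.46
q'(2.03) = -31.42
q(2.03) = -32.94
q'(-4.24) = 56.36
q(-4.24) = -111.12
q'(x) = -14*x - 3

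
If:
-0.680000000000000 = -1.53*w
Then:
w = 0.44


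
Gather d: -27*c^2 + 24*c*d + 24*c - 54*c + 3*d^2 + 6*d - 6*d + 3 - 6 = -27*c^2 + 24*c*d - 30*c + 3*d^2 - 3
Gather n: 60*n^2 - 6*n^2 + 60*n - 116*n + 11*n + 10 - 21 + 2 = 54*n^2 - 45*n - 9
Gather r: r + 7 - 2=r + 5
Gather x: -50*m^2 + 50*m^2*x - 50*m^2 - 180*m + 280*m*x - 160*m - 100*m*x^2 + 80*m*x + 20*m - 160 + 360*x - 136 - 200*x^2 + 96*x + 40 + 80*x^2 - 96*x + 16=-100*m^2 - 320*m + x^2*(-100*m - 120) + x*(50*m^2 + 360*m + 360) - 240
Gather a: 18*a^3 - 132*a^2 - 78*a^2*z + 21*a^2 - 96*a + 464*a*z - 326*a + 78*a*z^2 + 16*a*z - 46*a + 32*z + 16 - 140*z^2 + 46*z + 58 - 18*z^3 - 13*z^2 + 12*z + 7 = 18*a^3 + a^2*(-78*z - 111) + a*(78*z^2 + 480*z - 468) - 18*z^3 - 153*z^2 + 90*z + 81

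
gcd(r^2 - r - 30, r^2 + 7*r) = 1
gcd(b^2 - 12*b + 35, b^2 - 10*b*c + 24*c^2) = 1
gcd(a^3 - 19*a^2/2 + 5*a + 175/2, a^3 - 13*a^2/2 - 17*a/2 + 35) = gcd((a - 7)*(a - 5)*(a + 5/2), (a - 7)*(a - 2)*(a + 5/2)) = a^2 - 9*a/2 - 35/2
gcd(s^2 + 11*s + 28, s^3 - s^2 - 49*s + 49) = s + 7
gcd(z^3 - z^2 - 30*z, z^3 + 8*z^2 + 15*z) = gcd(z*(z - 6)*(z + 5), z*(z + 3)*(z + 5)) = z^2 + 5*z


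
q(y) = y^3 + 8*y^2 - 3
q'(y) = 3*y^2 + 16*y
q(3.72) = 159.19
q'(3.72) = 101.04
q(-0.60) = -0.34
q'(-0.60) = -8.52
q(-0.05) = -2.98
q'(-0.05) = -0.79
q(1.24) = 11.21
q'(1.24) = 24.45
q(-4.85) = 71.10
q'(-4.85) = -7.03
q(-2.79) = 37.56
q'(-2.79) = -21.29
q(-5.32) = 72.85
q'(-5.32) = -0.21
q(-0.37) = -1.96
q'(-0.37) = -5.51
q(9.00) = 1374.00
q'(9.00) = 387.00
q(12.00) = 2877.00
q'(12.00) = 624.00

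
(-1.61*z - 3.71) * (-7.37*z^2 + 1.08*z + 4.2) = 11.8657*z^3 + 25.6039*z^2 - 10.7688*z - 15.582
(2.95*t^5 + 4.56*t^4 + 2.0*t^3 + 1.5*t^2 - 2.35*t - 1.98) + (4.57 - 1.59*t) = 2.95*t^5 + 4.56*t^4 + 2.0*t^3 + 1.5*t^2 - 3.94*t + 2.59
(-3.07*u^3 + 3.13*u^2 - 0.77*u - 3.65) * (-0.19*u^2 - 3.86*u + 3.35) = 0.5833*u^5 + 11.2555*u^4 - 22.22*u^3 + 14.1512*u^2 + 11.5095*u - 12.2275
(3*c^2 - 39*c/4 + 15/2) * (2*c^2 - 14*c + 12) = 6*c^4 - 123*c^3/2 + 375*c^2/2 - 222*c + 90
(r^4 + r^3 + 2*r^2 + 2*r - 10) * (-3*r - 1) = -3*r^5 - 4*r^4 - 7*r^3 - 8*r^2 + 28*r + 10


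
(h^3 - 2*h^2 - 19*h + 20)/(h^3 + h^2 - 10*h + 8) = (h - 5)/(h - 2)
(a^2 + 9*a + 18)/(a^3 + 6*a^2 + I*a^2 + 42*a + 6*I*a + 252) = (a + 3)/(a^2 + I*a + 42)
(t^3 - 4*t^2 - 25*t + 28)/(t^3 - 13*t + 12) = (t - 7)/(t - 3)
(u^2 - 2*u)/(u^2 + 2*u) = (u - 2)/(u + 2)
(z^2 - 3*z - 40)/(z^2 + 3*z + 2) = (z^2 - 3*z - 40)/(z^2 + 3*z + 2)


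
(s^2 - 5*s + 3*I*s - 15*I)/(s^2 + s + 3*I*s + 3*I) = (s - 5)/(s + 1)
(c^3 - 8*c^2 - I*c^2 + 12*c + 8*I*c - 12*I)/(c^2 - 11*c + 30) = (c^2 - c*(2 + I) + 2*I)/(c - 5)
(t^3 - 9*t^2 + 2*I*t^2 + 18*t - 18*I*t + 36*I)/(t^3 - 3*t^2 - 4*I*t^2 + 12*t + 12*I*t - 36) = (t - 6)/(t - 6*I)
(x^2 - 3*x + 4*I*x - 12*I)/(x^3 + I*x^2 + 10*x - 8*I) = (x - 3)/(x^2 - 3*I*x - 2)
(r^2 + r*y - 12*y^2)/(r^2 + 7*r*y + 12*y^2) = (r - 3*y)/(r + 3*y)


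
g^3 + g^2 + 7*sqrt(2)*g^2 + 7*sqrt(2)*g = g*(g + 1)*(g + 7*sqrt(2))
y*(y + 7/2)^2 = y^3 + 7*y^2 + 49*y/4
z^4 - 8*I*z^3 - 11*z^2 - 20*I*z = z*(z - 5*I)*(z - 4*I)*(z + I)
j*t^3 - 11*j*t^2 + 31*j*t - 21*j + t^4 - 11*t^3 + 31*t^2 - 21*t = (j + t)*(t - 7)*(t - 3)*(t - 1)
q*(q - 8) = q^2 - 8*q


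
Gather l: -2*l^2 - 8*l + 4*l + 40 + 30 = -2*l^2 - 4*l + 70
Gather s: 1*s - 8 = s - 8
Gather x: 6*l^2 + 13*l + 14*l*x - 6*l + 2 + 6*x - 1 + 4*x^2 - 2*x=6*l^2 + 7*l + 4*x^2 + x*(14*l + 4) + 1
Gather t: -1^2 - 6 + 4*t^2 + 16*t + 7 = 4*t^2 + 16*t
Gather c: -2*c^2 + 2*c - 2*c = -2*c^2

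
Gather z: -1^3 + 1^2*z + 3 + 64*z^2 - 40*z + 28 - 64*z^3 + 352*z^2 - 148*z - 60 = -64*z^3 + 416*z^2 - 187*z - 30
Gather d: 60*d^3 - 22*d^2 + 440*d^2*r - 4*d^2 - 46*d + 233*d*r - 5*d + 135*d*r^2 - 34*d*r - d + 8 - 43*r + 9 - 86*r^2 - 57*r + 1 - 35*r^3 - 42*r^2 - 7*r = 60*d^3 + d^2*(440*r - 26) + d*(135*r^2 + 199*r - 52) - 35*r^3 - 128*r^2 - 107*r + 18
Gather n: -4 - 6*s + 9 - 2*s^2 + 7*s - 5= -2*s^2 + s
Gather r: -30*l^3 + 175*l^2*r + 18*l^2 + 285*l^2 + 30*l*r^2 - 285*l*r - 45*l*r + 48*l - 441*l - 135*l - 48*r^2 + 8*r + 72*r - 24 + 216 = -30*l^3 + 303*l^2 - 528*l + r^2*(30*l - 48) + r*(175*l^2 - 330*l + 80) + 192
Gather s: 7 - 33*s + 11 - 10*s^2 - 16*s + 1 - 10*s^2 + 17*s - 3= -20*s^2 - 32*s + 16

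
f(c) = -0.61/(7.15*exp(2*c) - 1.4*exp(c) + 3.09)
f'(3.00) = 0.00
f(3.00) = 0.00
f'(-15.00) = 0.00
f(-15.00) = -0.20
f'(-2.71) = -0.00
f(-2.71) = -0.20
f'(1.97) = 0.00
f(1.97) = -0.00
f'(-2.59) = -0.00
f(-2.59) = -0.20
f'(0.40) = 0.06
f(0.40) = -0.04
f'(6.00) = 0.00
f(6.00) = -0.00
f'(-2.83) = -0.00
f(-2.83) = -0.20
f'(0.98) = 0.02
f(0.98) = -0.01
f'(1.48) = 0.01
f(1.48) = -0.00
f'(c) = -0.61*(-14.3*exp(2*c) + 1.4*exp(c))/(7.15*exp(2*c) - 1.4*exp(c) + 3.09)^2 = (8.723*exp(c) - 0.854)*exp(c)/(7.15*exp(2*c) - 1.4*exp(c) + 3.09)^2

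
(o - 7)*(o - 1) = o^2 - 8*o + 7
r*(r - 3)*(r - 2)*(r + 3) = r^4 - 2*r^3 - 9*r^2 + 18*r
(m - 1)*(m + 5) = m^2 + 4*m - 5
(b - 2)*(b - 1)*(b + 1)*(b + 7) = b^4 + 5*b^3 - 15*b^2 - 5*b + 14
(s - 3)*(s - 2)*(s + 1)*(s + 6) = s^4 + 2*s^3 - 23*s^2 + 12*s + 36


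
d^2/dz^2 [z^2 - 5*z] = 2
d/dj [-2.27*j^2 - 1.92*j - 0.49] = -4.54*j - 1.92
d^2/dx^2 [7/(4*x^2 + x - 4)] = 14*(-16*x^2 - 4*x + (8*x + 1)^2 + 16)/(4*x^2 + x - 4)^3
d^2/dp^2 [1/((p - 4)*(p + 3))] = 2*((p - 4)^2 + (p - 4)*(p + 3) + (p + 3)^2)/((p - 4)^3*(p + 3)^3)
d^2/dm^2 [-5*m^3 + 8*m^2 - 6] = 16 - 30*m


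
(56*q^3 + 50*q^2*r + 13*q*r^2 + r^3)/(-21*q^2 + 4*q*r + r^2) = (-8*q^2 - 6*q*r - r^2)/(3*q - r)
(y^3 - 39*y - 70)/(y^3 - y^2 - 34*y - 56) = (y + 5)/(y + 4)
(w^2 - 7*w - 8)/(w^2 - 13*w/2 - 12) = 2*(w + 1)/(2*w + 3)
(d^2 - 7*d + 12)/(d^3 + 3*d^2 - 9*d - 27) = (d - 4)/(d^2 + 6*d + 9)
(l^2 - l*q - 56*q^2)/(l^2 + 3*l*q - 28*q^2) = (-l + 8*q)/(-l + 4*q)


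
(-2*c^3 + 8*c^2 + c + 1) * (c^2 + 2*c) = -2*c^5 + 4*c^4 + 17*c^3 + 3*c^2 + 2*c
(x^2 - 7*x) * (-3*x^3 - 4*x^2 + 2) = -3*x^5 + 17*x^4 + 28*x^3 + 2*x^2 - 14*x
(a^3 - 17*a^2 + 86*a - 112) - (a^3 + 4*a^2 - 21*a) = -21*a^2 + 107*a - 112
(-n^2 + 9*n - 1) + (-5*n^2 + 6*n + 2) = -6*n^2 + 15*n + 1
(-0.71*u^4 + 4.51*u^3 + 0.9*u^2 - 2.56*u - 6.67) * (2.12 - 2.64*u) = 1.8744*u^5 - 13.4116*u^4 + 7.1852*u^3 + 8.6664*u^2 + 12.1816*u - 14.1404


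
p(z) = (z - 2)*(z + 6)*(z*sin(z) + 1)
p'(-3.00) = -45.28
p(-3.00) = -21.35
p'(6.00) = 252.29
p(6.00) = -32.47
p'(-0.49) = 16.11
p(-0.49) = -16.88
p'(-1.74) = 12.45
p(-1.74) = -43.26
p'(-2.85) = -40.40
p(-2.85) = -27.79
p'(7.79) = 291.25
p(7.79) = 700.56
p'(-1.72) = 13.19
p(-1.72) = -43.00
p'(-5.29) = 33.20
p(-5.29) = 17.76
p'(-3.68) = -45.41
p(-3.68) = 11.69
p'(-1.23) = 24.18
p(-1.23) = -33.27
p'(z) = (z - 2)*(z + 6)*(z*cos(z) + sin(z)) + (z - 2)*(z*sin(z) + 1) + (z + 6)*(z*sin(z) + 1)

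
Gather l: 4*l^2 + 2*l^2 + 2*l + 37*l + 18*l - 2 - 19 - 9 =6*l^2 + 57*l - 30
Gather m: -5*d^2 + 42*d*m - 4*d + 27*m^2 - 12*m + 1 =-5*d^2 - 4*d + 27*m^2 + m*(42*d - 12) + 1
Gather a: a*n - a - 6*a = a*(n - 7)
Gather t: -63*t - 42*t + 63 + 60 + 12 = 135 - 105*t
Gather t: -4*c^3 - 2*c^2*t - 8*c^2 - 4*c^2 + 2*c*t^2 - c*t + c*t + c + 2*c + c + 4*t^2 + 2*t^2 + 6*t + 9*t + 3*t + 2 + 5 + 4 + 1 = -4*c^3 - 12*c^2 + 4*c + t^2*(2*c + 6) + t*(18 - 2*c^2) + 12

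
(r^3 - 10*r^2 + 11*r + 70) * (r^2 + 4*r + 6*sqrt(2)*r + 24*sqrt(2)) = r^5 - 6*r^4 + 6*sqrt(2)*r^4 - 36*sqrt(2)*r^3 - 29*r^3 - 174*sqrt(2)*r^2 + 114*r^2 + 280*r + 684*sqrt(2)*r + 1680*sqrt(2)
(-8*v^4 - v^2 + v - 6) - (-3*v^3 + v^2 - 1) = -8*v^4 + 3*v^3 - 2*v^2 + v - 5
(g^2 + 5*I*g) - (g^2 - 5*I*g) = 10*I*g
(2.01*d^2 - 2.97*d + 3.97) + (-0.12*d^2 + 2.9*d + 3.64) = 1.89*d^2 - 0.0700000000000003*d + 7.61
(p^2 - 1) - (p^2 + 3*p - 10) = 9 - 3*p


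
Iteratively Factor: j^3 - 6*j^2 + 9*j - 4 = (j - 4)*(j^2 - 2*j + 1) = (j - 4)*(j - 1)*(j - 1)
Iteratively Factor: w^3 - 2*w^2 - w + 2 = (w - 2)*(w^2 - 1) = (w - 2)*(w + 1)*(w - 1)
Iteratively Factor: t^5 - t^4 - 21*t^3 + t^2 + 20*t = (t + 1)*(t^4 - 2*t^3 - 19*t^2 + 20*t) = (t - 5)*(t + 1)*(t^3 + 3*t^2 - 4*t) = (t - 5)*(t + 1)*(t + 4)*(t^2 - t) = t*(t - 5)*(t + 1)*(t + 4)*(t - 1)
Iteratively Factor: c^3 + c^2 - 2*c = (c)*(c^2 + c - 2) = c*(c + 2)*(c - 1)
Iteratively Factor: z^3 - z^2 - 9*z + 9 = (z + 3)*(z^2 - 4*z + 3) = (z - 1)*(z + 3)*(z - 3)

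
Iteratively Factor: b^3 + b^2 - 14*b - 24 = (b + 2)*(b^2 - b - 12) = (b + 2)*(b + 3)*(b - 4)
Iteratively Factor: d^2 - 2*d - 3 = (d + 1)*(d - 3)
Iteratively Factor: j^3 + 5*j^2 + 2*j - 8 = (j + 2)*(j^2 + 3*j - 4) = (j - 1)*(j + 2)*(j + 4)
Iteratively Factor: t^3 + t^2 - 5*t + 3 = (t - 1)*(t^2 + 2*t - 3) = (t - 1)^2*(t + 3)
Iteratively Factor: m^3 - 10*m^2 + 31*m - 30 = (m - 5)*(m^2 - 5*m + 6) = (m - 5)*(m - 3)*(m - 2)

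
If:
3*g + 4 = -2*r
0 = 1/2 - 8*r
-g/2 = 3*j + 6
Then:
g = -11/8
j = -85/48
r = 1/16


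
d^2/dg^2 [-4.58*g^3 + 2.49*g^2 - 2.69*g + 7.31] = 4.98 - 27.48*g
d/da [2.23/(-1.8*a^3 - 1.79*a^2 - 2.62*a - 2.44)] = (12.042*a^2 + 7.9834*a + 5.8426)/(1.8*a^3 + 1.79*a^2 + 2.62*a + 2.44)^2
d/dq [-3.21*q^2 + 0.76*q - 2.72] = 0.76 - 6.42*q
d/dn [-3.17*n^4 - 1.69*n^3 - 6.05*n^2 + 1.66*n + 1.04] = -12.68*n^3 - 5.07*n^2 - 12.1*n + 1.66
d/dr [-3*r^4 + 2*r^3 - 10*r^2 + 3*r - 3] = -12*r^3 + 6*r^2 - 20*r + 3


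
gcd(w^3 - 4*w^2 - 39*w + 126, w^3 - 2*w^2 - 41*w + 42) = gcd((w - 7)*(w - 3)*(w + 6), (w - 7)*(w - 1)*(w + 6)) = w^2 - w - 42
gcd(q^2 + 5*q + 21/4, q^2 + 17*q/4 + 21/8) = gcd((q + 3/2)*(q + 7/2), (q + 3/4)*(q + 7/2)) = q + 7/2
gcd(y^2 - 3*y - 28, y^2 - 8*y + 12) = 1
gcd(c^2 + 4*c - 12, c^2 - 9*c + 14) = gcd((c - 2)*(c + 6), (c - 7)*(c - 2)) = c - 2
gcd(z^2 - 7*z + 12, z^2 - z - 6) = z - 3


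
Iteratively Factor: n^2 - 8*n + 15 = (n - 3)*(n - 5)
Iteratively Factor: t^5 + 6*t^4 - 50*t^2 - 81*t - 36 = (t + 1)*(t^4 + 5*t^3 - 5*t^2 - 45*t - 36) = (t + 1)*(t + 4)*(t^3 + t^2 - 9*t - 9) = (t - 3)*(t + 1)*(t + 4)*(t^2 + 4*t + 3) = (t - 3)*(t + 1)*(t + 3)*(t + 4)*(t + 1)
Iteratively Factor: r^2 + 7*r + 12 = (r + 3)*(r + 4)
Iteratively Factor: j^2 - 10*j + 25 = (j - 5)*(j - 5)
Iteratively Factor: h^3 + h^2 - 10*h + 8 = (h - 1)*(h^2 + 2*h - 8) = (h - 1)*(h + 4)*(h - 2)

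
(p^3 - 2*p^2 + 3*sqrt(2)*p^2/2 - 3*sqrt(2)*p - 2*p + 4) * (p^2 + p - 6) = p^5 - p^4 + 3*sqrt(2)*p^4/2 - 10*p^3 - 3*sqrt(2)*p^3/2 - 12*sqrt(2)*p^2 + 14*p^2 + 16*p + 18*sqrt(2)*p - 24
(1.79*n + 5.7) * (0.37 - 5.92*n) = -10.5968*n^2 - 33.0817*n + 2.109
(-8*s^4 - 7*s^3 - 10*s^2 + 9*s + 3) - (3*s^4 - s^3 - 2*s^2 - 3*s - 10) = -11*s^4 - 6*s^3 - 8*s^2 + 12*s + 13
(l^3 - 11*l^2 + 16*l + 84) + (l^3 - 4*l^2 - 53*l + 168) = 2*l^3 - 15*l^2 - 37*l + 252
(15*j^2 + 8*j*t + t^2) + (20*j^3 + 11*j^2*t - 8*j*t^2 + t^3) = 20*j^3 + 11*j^2*t + 15*j^2 - 8*j*t^2 + 8*j*t + t^3 + t^2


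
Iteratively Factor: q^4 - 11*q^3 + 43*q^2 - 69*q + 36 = (q - 1)*(q^3 - 10*q^2 + 33*q - 36) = (q - 4)*(q - 1)*(q^2 - 6*q + 9) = (q - 4)*(q - 3)*(q - 1)*(q - 3)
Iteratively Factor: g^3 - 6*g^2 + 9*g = (g - 3)*(g^2 - 3*g) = g*(g - 3)*(g - 3)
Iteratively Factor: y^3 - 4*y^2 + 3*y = (y - 1)*(y^2 - 3*y) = y*(y - 1)*(y - 3)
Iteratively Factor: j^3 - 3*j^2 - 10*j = (j - 5)*(j^2 + 2*j) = (j - 5)*(j + 2)*(j)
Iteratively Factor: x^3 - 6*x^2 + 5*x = (x)*(x^2 - 6*x + 5) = x*(x - 5)*(x - 1)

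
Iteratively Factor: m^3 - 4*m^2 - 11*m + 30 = (m - 2)*(m^2 - 2*m - 15) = (m - 2)*(m + 3)*(m - 5)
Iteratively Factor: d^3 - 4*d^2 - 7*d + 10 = (d - 1)*(d^2 - 3*d - 10) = (d - 1)*(d + 2)*(d - 5)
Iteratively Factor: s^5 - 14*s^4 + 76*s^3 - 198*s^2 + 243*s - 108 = (s - 4)*(s^4 - 10*s^3 + 36*s^2 - 54*s + 27) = (s - 4)*(s - 1)*(s^3 - 9*s^2 + 27*s - 27) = (s - 4)*(s - 3)*(s - 1)*(s^2 - 6*s + 9) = (s - 4)*(s - 3)^2*(s - 1)*(s - 3)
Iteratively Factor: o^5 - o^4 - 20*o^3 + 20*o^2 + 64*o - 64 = (o + 4)*(o^4 - 5*o^3 + 20*o - 16) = (o - 4)*(o + 4)*(o^3 - o^2 - 4*o + 4) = (o - 4)*(o + 2)*(o + 4)*(o^2 - 3*o + 2) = (o - 4)*(o - 1)*(o + 2)*(o + 4)*(o - 2)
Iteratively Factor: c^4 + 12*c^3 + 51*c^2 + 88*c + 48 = (c + 4)*(c^3 + 8*c^2 + 19*c + 12) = (c + 4)^2*(c^2 + 4*c + 3) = (c + 3)*(c + 4)^2*(c + 1)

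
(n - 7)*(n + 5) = n^2 - 2*n - 35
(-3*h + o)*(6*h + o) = -18*h^2 + 3*h*o + o^2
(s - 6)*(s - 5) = s^2 - 11*s + 30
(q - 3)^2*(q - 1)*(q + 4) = q^4 - 3*q^3 - 13*q^2 + 51*q - 36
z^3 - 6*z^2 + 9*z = z*(z - 3)^2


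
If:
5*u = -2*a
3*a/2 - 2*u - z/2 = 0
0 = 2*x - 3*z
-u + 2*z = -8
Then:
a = -5/6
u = 1/3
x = -23/4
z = -23/6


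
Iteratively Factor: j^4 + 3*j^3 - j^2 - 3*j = (j - 1)*(j^3 + 4*j^2 + 3*j) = j*(j - 1)*(j^2 + 4*j + 3) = j*(j - 1)*(j + 3)*(j + 1)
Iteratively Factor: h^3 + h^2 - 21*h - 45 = (h + 3)*(h^2 - 2*h - 15) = (h + 3)^2*(h - 5)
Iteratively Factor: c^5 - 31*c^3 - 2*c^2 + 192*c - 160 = (c - 2)*(c^4 + 2*c^3 - 27*c^2 - 56*c + 80) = (c - 2)*(c + 4)*(c^3 - 2*c^2 - 19*c + 20) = (c - 5)*(c - 2)*(c + 4)*(c^2 + 3*c - 4) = (c - 5)*(c - 2)*(c - 1)*(c + 4)*(c + 4)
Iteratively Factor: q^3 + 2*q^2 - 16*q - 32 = (q + 2)*(q^2 - 16) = (q - 4)*(q + 2)*(q + 4)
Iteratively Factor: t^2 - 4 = (t + 2)*(t - 2)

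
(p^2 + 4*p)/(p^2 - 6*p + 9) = p*(p + 4)/(p^2 - 6*p + 9)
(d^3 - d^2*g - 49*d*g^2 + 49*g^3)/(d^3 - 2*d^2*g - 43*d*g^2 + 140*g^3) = (d^2 - 8*d*g + 7*g^2)/(d^2 - 9*d*g + 20*g^2)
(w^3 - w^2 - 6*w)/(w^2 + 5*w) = (w^2 - w - 6)/(w + 5)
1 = 1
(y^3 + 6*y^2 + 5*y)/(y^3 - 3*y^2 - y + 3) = y*(y + 5)/(y^2 - 4*y + 3)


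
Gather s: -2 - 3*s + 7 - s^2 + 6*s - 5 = -s^2 + 3*s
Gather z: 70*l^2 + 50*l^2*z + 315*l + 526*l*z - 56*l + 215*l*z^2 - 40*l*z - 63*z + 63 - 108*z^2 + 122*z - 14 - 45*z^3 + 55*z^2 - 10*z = 70*l^2 + 259*l - 45*z^3 + z^2*(215*l - 53) + z*(50*l^2 + 486*l + 49) + 49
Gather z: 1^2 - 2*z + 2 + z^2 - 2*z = z^2 - 4*z + 3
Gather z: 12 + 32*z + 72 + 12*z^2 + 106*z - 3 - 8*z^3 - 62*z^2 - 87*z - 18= -8*z^3 - 50*z^2 + 51*z + 63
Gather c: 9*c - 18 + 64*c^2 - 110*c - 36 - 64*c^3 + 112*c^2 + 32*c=-64*c^3 + 176*c^2 - 69*c - 54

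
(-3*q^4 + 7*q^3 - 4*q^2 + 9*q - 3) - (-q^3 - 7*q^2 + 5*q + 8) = -3*q^4 + 8*q^3 + 3*q^2 + 4*q - 11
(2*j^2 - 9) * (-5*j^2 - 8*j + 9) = -10*j^4 - 16*j^3 + 63*j^2 + 72*j - 81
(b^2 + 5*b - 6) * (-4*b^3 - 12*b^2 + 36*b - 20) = -4*b^5 - 32*b^4 + 232*b^2 - 316*b + 120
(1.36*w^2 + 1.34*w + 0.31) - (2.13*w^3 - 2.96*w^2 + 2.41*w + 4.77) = -2.13*w^3 + 4.32*w^2 - 1.07*w - 4.46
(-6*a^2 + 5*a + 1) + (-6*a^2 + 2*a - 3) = -12*a^2 + 7*a - 2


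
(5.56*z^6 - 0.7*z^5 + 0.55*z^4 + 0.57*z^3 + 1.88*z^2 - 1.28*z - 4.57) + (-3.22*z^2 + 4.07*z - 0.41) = 5.56*z^6 - 0.7*z^5 + 0.55*z^4 + 0.57*z^3 - 1.34*z^2 + 2.79*z - 4.98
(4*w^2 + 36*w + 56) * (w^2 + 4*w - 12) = 4*w^4 + 52*w^3 + 152*w^2 - 208*w - 672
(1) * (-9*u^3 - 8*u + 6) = -9*u^3 - 8*u + 6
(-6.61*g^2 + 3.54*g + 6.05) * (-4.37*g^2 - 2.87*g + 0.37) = 28.8857*g^4 + 3.5009*g^3 - 39.044*g^2 - 16.0537*g + 2.2385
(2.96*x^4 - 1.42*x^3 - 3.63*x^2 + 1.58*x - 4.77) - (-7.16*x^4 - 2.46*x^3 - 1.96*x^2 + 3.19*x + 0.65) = 10.12*x^4 + 1.04*x^3 - 1.67*x^2 - 1.61*x - 5.42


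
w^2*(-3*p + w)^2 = 9*p^2*w^2 - 6*p*w^3 + w^4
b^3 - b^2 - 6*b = b*(b - 3)*(b + 2)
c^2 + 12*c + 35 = (c + 5)*(c + 7)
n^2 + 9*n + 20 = (n + 4)*(n + 5)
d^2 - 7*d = d*(d - 7)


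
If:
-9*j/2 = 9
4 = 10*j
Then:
No Solution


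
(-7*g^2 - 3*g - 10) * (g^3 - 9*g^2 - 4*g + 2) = -7*g^5 + 60*g^4 + 45*g^3 + 88*g^2 + 34*g - 20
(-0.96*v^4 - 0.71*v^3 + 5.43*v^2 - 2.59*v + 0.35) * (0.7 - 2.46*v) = 2.3616*v^5 + 1.0746*v^4 - 13.8548*v^3 + 10.1724*v^2 - 2.674*v + 0.245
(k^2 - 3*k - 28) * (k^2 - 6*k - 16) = k^4 - 9*k^3 - 26*k^2 + 216*k + 448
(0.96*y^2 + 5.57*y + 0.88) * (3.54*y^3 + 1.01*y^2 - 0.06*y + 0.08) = 3.3984*y^5 + 20.6874*y^4 + 8.6833*y^3 + 0.6314*y^2 + 0.3928*y + 0.0704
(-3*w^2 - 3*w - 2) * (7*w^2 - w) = -21*w^4 - 18*w^3 - 11*w^2 + 2*w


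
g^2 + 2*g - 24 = (g - 4)*(g + 6)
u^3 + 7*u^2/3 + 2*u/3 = u*(u + 1/3)*(u + 2)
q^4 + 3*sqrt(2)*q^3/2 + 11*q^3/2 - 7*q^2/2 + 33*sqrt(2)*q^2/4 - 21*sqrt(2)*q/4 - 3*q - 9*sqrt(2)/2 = (q - 1)*(q + 1/2)*(q + 6)*(q + 3*sqrt(2)/2)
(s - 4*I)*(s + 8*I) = s^2 + 4*I*s + 32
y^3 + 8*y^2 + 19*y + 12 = (y + 1)*(y + 3)*(y + 4)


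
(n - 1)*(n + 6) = n^2 + 5*n - 6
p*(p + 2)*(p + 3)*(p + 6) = p^4 + 11*p^3 + 36*p^2 + 36*p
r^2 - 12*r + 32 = (r - 8)*(r - 4)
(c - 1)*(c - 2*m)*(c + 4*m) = c^3 + 2*c^2*m - c^2 - 8*c*m^2 - 2*c*m + 8*m^2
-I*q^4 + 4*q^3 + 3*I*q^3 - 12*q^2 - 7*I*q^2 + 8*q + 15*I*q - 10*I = (q - 2)*(q - I)*(q + 5*I)*(-I*q + I)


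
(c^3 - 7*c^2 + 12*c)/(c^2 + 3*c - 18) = c*(c - 4)/(c + 6)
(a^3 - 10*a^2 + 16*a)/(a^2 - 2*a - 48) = a*(a - 2)/(a + 6)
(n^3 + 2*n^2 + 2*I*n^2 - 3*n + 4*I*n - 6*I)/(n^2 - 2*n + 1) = (n^2 + n*(3 + 2*I) + 6*I)/(n - 1)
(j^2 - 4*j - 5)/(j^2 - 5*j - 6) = (j - 5)/(j - 6)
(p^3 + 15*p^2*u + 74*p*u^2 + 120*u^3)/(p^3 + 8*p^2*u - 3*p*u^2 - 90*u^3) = (p + 4*u)/(p - 3*u)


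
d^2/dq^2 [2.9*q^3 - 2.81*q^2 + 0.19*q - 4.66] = 17.4*q - 5.62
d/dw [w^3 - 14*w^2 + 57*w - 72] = 3*w^2 - 28*w + 57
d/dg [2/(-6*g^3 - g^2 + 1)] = 4*g*(9*g + 1)/(6*g^3 + g^2 - 1)^2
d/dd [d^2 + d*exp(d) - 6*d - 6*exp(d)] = d*exp(d) + 2*d - 5*exp(d) - 6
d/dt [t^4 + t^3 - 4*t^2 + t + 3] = 4*t^3 + 3*t^2 - 8*t + 1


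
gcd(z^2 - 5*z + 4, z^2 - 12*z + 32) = z - 4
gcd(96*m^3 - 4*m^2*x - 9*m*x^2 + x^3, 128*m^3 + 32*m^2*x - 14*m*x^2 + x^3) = -8*m + x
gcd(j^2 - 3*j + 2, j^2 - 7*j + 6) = j - 1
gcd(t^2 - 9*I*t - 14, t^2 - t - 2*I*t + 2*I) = t - 2*I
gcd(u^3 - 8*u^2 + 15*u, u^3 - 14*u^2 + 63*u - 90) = u^2 - 8*u + 15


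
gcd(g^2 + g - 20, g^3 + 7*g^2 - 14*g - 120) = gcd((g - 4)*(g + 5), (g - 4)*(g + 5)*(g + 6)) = g^2 + g - 20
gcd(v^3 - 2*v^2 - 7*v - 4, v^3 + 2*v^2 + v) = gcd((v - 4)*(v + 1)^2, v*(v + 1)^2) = v^2 + 2*v + 1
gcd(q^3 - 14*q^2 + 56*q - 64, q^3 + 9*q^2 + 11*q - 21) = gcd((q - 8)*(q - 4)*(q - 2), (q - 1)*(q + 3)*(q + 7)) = 1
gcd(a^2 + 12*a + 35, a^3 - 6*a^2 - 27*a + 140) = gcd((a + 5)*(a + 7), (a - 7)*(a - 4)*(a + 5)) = a + 5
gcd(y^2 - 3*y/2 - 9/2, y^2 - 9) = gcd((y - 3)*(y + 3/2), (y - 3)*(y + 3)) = y - 3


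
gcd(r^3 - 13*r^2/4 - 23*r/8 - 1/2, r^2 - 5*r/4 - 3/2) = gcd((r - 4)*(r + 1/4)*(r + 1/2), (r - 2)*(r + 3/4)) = 1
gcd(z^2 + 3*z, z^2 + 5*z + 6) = z + 3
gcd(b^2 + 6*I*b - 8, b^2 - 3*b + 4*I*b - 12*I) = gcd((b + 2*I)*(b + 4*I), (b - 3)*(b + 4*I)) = b + 4*I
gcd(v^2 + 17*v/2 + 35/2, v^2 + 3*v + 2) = 1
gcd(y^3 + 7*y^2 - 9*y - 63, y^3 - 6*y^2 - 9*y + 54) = y^2 - 9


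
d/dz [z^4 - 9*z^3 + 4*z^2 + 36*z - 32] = 4*z^3 - 27*z^2 + 8*z + 36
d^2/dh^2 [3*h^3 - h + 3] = 18*h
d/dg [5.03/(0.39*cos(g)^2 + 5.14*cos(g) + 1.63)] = (3.9234*cos(g) + 25.8542)*sin(g)/(0.39*cos(g)^2 + 5.14*cos(g) + 1.63)^2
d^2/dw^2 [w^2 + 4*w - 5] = 2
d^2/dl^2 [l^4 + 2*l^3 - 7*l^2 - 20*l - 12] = 12*l^2 + 12*l - 14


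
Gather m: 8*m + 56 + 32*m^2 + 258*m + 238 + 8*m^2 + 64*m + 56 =40*m^2 + 330*m + 350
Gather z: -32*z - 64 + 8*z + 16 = -24*z - 48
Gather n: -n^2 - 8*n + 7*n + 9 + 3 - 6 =-n^2 - n + 6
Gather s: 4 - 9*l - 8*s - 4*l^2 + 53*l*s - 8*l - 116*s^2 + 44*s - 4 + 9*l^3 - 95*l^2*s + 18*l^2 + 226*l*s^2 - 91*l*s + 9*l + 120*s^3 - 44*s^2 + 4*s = 9*l^3 + 14*l^2 - 8*l + 120*s^3 + s^2*(226*l - 160) + s*(-95*l^2 - 38*l + 40)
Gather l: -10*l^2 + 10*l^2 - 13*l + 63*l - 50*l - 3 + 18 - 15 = 0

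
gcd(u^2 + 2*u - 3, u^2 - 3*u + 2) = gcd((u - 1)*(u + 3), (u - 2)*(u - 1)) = u - 1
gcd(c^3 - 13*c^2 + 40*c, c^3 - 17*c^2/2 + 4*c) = c^2 - 8*c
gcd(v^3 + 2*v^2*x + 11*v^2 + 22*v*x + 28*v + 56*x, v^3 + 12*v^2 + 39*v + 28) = v^2 + 11*v + 28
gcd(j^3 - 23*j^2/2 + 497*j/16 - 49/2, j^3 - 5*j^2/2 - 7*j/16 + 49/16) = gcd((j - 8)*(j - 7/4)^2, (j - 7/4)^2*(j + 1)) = j^2 - 7*j/2 + 49/16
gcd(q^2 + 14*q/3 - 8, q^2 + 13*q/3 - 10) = q + 6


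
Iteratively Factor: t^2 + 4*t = (t + 4)*(t)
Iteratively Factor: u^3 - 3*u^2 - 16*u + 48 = (u + 4)*(u^2 - 7*u + 12) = (u - 4)*(u + 4)*(u - 3)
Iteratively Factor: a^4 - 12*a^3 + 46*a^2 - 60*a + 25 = (a - 1)*(a^3 - 11*a^2 + 35*a - 25) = (a - 1)^2*(a^2 - 10*a + 25) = (a - 5)*(a - 1)^2*(a - 5)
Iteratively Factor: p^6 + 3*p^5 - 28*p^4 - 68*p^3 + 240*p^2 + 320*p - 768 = (p + 4)*(p^5 - p^4 - 24*p^3 + 28*p^2 + 128*p - 192) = (p - 4)*(p + 4)*(p^4 + 3*p^3 - 12*p^2 - 20*p + 48) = (p - 4)*(p - 2)*(p + 4)*(p^3 + 5*p^2 - 2*p - 24) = (p - 4)*(p - 2)*(p + 3)*(p + 4)*(p^2 + 2*p - 8) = (p - 4)*(p - 2)*(p + 3)*(p + 4)^2*(p - 2)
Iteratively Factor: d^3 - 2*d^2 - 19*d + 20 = (d + 4)*(d^2 - 6*d + 5) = (d - 1)*(d + 4)*(d - 5)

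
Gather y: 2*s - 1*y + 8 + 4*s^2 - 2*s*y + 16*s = 4*s^2 + 18*s + y*(-2*s - 1) + 8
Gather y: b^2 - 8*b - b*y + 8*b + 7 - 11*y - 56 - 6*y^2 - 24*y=b^2 - 6*y^2 + y*(-b - 35) - 49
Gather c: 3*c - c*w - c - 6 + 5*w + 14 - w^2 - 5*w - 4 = c*(2 - w) - w^2 + 4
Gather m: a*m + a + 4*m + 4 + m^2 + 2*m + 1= a + m^2 + m*(a + 6) + 5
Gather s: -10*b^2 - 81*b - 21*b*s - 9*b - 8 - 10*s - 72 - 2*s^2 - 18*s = -10*b^2 - 90*b - 2*s^2 + s*(-21*b - 28) - 80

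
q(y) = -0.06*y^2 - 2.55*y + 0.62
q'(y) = -0.12*y - 2.55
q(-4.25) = 10.37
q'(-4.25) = -2.04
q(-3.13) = 8.01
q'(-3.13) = -2.17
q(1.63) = -3.70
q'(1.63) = -2.75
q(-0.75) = 2.50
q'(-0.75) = -2.46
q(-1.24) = 3.69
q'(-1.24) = -2.40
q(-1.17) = 3.52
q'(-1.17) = -2.41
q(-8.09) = 17.32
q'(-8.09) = -1.58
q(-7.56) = 16.47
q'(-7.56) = -1.64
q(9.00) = -27.19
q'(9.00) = -3.63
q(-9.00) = 18.71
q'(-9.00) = -1.47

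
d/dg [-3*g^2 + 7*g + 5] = 7 - 6*g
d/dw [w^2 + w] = 2*w + 1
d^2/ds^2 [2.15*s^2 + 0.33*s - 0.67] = 4.30000000000000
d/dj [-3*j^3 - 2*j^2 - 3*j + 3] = -9*j^2 - 4*j - 3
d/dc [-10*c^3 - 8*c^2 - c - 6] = -30*c^2 - 16*c - 1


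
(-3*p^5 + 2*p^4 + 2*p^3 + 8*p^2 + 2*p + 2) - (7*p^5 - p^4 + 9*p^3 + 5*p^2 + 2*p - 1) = -10*p^5 + 3*p^4 - 7*p^3 + 3*p^2 + 3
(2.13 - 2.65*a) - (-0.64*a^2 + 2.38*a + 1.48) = 0.64*a^2 - 5.03*a + 0.65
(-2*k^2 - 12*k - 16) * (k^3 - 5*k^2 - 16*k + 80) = -2*k^5 - 2*k^4 + 76*k^3 + 112*k^2 - 704*k - 1280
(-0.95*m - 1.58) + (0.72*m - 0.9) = -0.23*m - 2.48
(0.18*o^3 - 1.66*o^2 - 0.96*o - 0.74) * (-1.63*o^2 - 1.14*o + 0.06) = -0.2934*o^5 + 2.5006*o^4 + 3.468*o^3 + 2.201*o^2 + 0.786*o - 0.0444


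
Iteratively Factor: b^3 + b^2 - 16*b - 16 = (b + 1)*(b^2 - 16) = (b + 1)*(b + 4)*(b - 4)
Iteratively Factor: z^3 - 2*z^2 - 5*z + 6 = (z - 3)*(z^2 + z - 2) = (z - 3)*(z + 2)*(z - 1)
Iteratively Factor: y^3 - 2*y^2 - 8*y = (y)*(y^2 - 2*y - 8) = y*(y - 4)*(y + 2)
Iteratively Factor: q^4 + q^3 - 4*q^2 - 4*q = (q + 2)*(q^3 - q^2 - 2*q) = (q + 1)*(q + 2)*(q^2 - 2*q) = (q - 2)*(q + 1)*(q + 2)*(q)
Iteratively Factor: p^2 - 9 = (p - 3)*(p + 3)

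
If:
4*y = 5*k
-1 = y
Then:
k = -4/5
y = -1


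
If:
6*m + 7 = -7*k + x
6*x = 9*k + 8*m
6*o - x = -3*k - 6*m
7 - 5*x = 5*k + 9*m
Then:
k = -854/167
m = 756/167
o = -749/334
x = -273/167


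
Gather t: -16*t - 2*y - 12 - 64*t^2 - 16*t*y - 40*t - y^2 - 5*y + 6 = -64*t^2 + t*(-16*y - 56) - y^2 - 7*y - 6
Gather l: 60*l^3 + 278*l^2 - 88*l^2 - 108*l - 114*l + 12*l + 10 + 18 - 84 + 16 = 60*l^3 + 190*l^2 - 210*l - 40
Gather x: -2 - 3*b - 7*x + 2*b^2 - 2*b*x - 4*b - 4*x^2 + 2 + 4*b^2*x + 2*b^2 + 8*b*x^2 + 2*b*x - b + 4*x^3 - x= 4*b^2 - 8*b + 4*x^3 + x^2*(8*b - 4) + x*(4*b^2 - 8)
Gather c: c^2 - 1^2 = c^2 - 1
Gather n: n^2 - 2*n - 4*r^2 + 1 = n^2 - 2*n - 4*r^2 + 1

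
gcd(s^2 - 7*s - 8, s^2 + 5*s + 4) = s + 1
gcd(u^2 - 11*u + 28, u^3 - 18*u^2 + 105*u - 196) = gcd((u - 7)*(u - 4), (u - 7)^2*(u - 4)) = u^2 - 11*u + 28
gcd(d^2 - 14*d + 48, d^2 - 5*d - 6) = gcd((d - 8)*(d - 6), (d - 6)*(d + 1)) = d - 6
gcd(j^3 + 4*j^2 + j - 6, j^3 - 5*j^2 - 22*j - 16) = j + 2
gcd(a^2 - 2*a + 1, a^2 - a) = a - 1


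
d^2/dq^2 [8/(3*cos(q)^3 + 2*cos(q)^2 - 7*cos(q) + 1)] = 8*((-19*cos(q) + 16*cos(2*q) + 27*cos(3*q))*(3*cos(q)^3 + 2*cos(q)^2 - 7*cos(q) + 1)/4 + 2*(9*cos(q)^2 + 4*cos(q) - 7)^2*sin(q)^2)/(3*cos(q)^3 + 2*cos(q)^2 - 7*cos(q) + 1)^3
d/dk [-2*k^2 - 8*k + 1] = -4*k - 8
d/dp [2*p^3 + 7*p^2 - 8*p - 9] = 6*p^2 + 14*p - 8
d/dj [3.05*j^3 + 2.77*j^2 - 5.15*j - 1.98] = 9.15*j^2 + 5.54*j - 5.15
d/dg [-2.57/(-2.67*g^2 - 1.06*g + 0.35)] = (-13.7238*g - 2.7242)/(2.67*g^2 + 1.06*g - 0.35)^2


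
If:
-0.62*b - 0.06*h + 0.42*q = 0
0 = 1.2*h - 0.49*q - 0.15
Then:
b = 0.637903225806452*q - 0.0120967741935484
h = 0.408333333333333*q + 0.125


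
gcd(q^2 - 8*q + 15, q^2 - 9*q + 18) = q - 3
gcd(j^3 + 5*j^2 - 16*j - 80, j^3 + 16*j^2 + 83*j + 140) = j^2 + 9*j + 20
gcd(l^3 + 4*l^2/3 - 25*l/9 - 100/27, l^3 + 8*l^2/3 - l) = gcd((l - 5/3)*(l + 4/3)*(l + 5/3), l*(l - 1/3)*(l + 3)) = 1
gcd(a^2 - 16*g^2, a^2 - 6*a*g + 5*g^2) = 1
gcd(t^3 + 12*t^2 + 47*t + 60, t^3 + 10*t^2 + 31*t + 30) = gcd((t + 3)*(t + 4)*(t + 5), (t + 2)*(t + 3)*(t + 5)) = t^2 + 8*t + 15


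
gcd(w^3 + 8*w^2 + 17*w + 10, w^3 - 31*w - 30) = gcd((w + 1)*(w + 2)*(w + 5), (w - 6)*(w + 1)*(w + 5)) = w^2 + 6*w + 5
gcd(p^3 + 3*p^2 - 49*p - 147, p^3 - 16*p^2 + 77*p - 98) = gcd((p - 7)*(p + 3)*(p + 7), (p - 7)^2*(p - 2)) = p - 7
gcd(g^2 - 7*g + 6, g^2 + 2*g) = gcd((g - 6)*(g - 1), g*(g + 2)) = 1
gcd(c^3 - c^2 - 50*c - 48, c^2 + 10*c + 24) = c + 6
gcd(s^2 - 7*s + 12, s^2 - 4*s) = s - 4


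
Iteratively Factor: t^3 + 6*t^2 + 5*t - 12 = (t + 3)*(t^2 + 3*t - 4) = (t - 1)*(t + 3)*(t + 4)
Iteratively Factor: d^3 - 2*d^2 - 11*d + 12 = (d + 3)*(d^2 - 5*d + 4) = (d - 4)*(d + 3)*(d - 1)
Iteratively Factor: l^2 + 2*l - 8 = (l - 2)*(l + 4)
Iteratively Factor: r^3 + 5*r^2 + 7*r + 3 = (r + 1)*(r^2 + 4*r + 3) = (r + 1)^2*(r + 3)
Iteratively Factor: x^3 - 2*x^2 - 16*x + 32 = (x - 4)*(x^2 + 2*x - 8) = (x - 4)*(x + 4)*(x - 2)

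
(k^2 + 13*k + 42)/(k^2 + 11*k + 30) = (k + 7)/(k + 5)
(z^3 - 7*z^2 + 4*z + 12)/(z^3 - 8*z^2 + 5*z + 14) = (z - 6)/(z - 7)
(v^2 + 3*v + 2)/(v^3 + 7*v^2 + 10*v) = (v + 1)/(v*(v + 5))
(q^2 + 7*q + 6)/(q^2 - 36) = (q + 1)/(q - 6)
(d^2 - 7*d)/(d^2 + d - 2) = d*(d - 7)/(d^2 + d - 2)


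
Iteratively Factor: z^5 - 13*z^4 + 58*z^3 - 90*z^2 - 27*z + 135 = (z - 3)*(z^4 - 10*z^3 + 28*z^2 - 6*z - 45) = (z - 3)^2*(z^3 - 7*z^2 + 7*z + 15) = (z - 5)*(z - 3)^2*(z^2 - 2*z - 3) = (z - 5)*(z - 3)^2*(z + 1)*(z - 3)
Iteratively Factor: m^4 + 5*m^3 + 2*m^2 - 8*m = (m + 4)*(m^3 + m^2 - 2*m) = m*(m + 4)*(m^2 + m - 2) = m*(m + 2)*(m + 4)*(m - 1)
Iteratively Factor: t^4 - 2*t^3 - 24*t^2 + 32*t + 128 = (t - 4)*(t^3 + 2*t^2 - 16*t - 32) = (t - 4)*(t + 2)*(t^2 - 16) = (t - 4)*(t + 2)*(t + 4)*(t - 4)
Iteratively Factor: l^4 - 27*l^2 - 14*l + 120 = (l + 4)*(l^3 - 4*l^2 - 11*l + 30) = (l - 2)*(l + 4)*(l^2 - 2*l - 15) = (l - 5)*(l - 2)*(l + 4)*(l + 3)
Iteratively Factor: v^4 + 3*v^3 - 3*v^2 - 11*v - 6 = (v + 1)*(v^3 + 2*v^2 - 5*v - 6) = (v + 1)^2*(v^2 + v - 6) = (v - 2)*(v + 1)^2*(v + 3)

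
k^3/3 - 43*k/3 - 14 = (k/3 + 1/3)*(k - 7)*(k + 6)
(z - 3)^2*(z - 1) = z^3 - 7*z^2 + 15*z - 9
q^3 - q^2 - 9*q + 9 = (q - 3)*(q - 1)*(q + 3)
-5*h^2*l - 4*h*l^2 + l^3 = l*(-5*h + l)*(h + l)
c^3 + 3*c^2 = c^2*(c + 3)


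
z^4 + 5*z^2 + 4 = (z - 2*I)*(z - I)*(z + I)*(z + 2*I)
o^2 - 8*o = o*(o - 8)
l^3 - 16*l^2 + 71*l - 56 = (l - 8)*(l - 7)*(l - 1)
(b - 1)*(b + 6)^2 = b^3 + 11*b^2 + 24*b - 36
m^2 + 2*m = m*(m + 2)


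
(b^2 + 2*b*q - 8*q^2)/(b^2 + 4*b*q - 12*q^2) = (b + 4*q)/(b + 6*q)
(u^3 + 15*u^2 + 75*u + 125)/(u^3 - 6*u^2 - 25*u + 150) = (u^2 + 10*u + 25)/(u^2 - 11*u + 30)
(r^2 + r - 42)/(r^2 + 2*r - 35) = (r - 6)/(r - 5)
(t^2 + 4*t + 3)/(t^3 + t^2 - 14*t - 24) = (t + 1)/(t^2 - 2*t - 8)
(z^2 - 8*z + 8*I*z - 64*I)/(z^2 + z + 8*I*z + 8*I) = (z - 8)/(z + 1)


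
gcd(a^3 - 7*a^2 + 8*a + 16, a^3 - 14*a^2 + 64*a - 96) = a^2 - 8*a + 16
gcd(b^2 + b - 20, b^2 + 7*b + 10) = b + 5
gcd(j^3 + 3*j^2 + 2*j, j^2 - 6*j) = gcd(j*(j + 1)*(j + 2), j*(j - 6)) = j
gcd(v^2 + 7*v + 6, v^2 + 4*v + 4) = 1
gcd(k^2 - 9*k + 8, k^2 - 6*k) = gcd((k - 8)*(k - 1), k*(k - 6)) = 1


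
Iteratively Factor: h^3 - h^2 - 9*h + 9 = (h - 1)*(h^2 - 9) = (h - 1)*(h + 3)*(h - 3)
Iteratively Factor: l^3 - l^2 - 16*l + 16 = (l - 1)*(l^2 - 16) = (l - 4)*(l - 1)*(l + 4)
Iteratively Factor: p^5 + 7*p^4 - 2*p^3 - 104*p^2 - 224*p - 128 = (p + 1)*(p^4 + 6*p^3 - 8*p^2 - 96*p - 128) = (p + 1)*(p + 4)*(p^3 + 2*p^2 - 16*p - 32) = (p - 4)*(p + 1)*(p + 4)*(p^2 + 6*p + 8) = (p - 4)*(p + 1)*(p + 4)^2*(p + 2)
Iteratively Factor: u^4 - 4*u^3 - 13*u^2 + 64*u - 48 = (u - 1)*(u^3 - 3*u^2 - 16*u + 48) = (u - 1)*(u + 4)*(u^2 - 7*u + 12) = (u - 4)*(u - 1)*(u + 4)*(u - 3)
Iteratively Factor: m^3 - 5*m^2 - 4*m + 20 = (m + 2)*(m^2 - 7*m + 10) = (m - 2)*(m + 2)*(m - 5)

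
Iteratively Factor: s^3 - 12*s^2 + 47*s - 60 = (s - 4)*(s^2 - 8*s + 15) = (s - 4)*(s - 3)*(s - 5)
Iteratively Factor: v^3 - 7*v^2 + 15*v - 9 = (v - 1)*(v^2 - 6*v + 9) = (v - 3)*(v - 1)*(v - 3)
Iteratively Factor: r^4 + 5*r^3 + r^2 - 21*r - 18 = (r + 3)*(r^3 + 2*r^2 - 5*r - 6) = (r + 3)^2*(r^2 - r - 2) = (r - 2)*(r + 3)^2*(r + 1)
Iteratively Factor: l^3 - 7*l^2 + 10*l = (l - 2)*(l^2 - 5*l) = (l - 5)*(l - 2)*(l)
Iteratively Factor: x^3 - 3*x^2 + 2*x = (x)*(x^2 - 3*x + 2) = x*(x - 1)*(x - 2)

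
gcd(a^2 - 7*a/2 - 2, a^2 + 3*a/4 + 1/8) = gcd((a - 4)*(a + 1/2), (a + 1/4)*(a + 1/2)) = a + 1/2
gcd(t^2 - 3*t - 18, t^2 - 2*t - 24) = t - 6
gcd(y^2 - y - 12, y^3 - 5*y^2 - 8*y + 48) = y^2 - y - 12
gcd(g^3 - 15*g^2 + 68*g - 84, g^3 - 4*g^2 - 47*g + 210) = g - 6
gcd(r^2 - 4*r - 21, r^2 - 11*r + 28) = r - 7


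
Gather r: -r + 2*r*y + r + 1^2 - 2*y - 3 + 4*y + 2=2*r*y + 2*y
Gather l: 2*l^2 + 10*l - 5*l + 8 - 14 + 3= 2*l^2 + 5*l - 3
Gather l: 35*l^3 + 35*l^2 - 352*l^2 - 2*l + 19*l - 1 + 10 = 35*l^3 - 317*l^2 + 17*l + 9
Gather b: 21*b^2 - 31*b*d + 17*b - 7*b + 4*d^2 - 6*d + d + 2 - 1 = 21*b^2 + b*(10 - 31*d) + 4*d^2 - 5*d + 1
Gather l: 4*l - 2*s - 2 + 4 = 4*l - 2*s + 2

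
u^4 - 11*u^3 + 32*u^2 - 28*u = u*(u - 7)*(u - 2)^2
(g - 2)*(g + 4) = g^2 + 2*g - 8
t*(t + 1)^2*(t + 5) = t^4 + 7*t^3 + 11*t^2 + 5*t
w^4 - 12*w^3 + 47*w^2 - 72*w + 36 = (w - 6)*(w - 3)*(w - 2)*(w - 1)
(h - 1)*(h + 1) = h^2 - 1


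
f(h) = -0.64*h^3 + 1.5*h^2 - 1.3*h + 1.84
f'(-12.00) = -313.78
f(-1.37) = 8.08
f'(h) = -1.92*h^2 + 3.0*h - 1.3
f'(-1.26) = -8.13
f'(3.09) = -10.36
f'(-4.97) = -63.64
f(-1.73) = 11.89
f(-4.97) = 123.92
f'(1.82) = -2.20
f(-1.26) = 7.14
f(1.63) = 0.93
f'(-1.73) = -12.24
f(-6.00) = 201.88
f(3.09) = -6.74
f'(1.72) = -1.82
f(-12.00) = 1339.36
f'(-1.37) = -9.01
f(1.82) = 0.58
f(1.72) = 0.78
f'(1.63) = -1.51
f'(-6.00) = -88.42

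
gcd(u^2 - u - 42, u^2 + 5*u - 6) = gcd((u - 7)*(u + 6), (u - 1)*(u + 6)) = u + 6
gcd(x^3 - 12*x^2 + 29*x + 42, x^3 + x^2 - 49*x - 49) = x^2 - 6*x - 7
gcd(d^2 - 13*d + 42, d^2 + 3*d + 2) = 1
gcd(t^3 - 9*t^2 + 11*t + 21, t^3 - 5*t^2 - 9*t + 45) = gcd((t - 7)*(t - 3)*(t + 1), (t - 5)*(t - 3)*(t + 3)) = t - 3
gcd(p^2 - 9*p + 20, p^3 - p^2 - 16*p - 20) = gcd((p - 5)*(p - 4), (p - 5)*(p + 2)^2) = p - 5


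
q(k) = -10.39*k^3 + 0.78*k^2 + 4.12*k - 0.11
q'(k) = -31.17*k^2 + 1.56*k + 4.12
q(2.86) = -225.01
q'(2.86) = -246.38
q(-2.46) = 149.15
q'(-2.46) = -188.35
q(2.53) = -152.95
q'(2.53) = -191.45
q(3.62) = -467.85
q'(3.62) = -398.70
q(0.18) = 0.60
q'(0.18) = 3.39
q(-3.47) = 429.10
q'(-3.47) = -376.61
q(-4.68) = 1062.70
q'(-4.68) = -685.88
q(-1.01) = 7.23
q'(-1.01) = -29.25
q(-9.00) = 7600.30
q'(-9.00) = -2534.69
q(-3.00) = 275.08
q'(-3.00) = -281.09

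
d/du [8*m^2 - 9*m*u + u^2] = -9*m + 2*u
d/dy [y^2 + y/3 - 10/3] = 2*y + 1/3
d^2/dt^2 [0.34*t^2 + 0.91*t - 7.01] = 0.680000000000000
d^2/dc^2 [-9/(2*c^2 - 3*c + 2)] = 18*(4*c^2 - 6*c - (4*c - 3)^2 + 4)/(2*c^2 - 3*c + 2)^3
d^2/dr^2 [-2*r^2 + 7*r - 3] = -4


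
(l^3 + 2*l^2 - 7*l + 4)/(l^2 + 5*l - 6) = (l^2 + 3*l - 4)/(l + 6)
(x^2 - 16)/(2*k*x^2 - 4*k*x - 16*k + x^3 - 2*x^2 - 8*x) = (x + 4)/(2*k*x + 4*k + x^2 + 2*x)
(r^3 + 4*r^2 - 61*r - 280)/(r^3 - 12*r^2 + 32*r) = (r^2 + 12*r + 35)/(r*(r - 4))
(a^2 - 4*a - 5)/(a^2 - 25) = (a + 1)/(a + 5)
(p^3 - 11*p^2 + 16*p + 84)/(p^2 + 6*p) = (p^3 - 11*p^2 + 16*p + 84)/(p*(p + 6))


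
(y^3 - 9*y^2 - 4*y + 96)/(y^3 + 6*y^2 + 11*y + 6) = (y^2 - 12*y + 32)/(y^2 + 3*y + 2)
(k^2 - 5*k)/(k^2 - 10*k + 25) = k/(k - 5)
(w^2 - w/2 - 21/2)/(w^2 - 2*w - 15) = (w - 7/2)/(w - 5)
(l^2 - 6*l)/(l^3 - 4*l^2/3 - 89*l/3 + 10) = 3*l/(3*l^2 + 14*l - 5)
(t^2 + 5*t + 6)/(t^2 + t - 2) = (t + 3)/(t - 1)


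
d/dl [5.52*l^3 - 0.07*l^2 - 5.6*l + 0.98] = 16.56*l^2 - 0.14*l - 5.6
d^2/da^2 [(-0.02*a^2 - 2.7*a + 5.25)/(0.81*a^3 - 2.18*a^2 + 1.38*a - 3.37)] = (-0.026244*a^6 - 10.62882*a^5 + 70.074396*a^4 - 168.838692*a^3 + 97.350612*a^2 + 110.23587*a - 82.710616)/(0.531441*a^9 - 4.290894*a^8 + 14.264586*a^7 - 31.614227*a^6 + 60.007104*a^5 - 83.103456*a^4 + 91.055187*a^3 - 93.52761*a^2 + 47.017566*a - 38.272753)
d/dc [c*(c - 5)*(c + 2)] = 3*c^2 - 6*c - 10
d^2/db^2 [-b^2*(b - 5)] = 10 - 6*b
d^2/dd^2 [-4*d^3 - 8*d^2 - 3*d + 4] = -24*d - 16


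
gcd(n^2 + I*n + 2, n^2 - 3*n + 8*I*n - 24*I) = 1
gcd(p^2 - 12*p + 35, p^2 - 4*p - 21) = p - 7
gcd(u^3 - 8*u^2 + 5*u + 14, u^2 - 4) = u - 2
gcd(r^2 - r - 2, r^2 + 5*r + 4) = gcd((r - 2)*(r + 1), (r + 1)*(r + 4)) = r + 1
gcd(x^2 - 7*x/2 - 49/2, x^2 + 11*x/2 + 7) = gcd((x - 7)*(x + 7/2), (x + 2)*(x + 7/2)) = x + 7/2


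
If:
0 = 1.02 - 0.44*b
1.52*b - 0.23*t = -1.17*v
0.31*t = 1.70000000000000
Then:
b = 2.32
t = 5.48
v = -1.93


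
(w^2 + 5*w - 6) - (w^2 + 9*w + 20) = -4*w - 26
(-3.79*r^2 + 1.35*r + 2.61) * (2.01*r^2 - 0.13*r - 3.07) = -7.6179*r^4 + 3.2062*r^3 + 16.7059*r^2 - 4.4838*r - 8.0127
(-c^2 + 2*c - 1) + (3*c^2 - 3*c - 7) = 2*c^2 - c - 8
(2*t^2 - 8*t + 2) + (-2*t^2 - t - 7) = -9*t - 5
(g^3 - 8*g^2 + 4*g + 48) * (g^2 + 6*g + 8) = g^5 - 2*g^4 - 36*g^3 + 8*g^2 + 320*g + 384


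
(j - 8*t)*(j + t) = j^2 - 7*j*t - 8*t^2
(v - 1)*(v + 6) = v^2 + 5*v - 6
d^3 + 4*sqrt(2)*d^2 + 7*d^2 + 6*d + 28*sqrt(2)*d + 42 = (d + 7)*(d + sqrt(2))*(d + 3*sqrt(2))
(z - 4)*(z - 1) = z^2 - 5*z + 4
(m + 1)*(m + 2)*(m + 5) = m^3 + 8*m^2 + 17*m + 10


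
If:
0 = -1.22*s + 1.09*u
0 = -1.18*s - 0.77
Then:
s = -0.65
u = -0.73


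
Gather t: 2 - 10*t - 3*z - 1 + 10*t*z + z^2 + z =t*(10*z - 10) + z^2 - 2*z + 1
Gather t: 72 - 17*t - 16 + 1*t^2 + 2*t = t^2 - 15*t + 56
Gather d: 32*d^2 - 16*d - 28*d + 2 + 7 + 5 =32*d^2 - 44*d + 14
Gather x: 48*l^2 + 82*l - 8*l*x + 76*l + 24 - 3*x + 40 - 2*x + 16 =48*l^2 + 158*l + x*(-8*l - 5) + 80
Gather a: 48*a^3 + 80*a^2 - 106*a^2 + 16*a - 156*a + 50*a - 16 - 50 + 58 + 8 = 48*a^3 - 26*a^2 - 90*a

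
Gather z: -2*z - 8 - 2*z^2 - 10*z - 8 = -2*z^2 - 12*z - 16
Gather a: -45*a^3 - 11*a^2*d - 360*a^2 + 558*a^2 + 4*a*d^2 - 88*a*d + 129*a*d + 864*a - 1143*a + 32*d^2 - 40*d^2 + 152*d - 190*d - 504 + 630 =-45*a^3 + a^2*(198 - 11*d) + a*(4*d^2 + 41*d - 279) - 8*d^2 - 38*d + 126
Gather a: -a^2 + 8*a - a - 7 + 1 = -a^2 + 7*a - 6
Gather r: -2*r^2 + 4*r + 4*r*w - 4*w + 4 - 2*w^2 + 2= -2*r^2 + r*(4*w + 4) - 2*w^2 - 4*w + 6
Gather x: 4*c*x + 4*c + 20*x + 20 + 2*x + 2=4*c + x*(4*c + 22) + 22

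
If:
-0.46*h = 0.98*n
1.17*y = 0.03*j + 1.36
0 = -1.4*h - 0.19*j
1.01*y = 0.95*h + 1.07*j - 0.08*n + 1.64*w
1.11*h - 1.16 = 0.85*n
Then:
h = 0.77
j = -5.66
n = -0.36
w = 3.86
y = 1.02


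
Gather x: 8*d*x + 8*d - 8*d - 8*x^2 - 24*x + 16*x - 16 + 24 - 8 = -8*x^2 + x*(8*d - 8)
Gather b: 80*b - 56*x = 80*b - 56*x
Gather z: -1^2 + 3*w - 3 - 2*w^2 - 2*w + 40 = -2*w^2 + w + 36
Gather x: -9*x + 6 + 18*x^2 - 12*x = 18*x^2 - 21*x + 6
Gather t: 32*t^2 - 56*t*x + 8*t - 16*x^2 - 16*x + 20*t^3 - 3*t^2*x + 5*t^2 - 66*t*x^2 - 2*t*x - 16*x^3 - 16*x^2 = 20*t^3 + t^2*(37 - 3*x) + t*(-66*x^2 - 58*x + 8) - 16*x^3 - 32*x^2 - 16*x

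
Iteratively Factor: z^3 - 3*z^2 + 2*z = (z)*(z^2 - 3*z + 2) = z*(z - 1)*(z - 2)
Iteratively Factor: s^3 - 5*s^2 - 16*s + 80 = (s - 5)*(s^2 - 16) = (s - 5)*(s + 4)*(s - 4)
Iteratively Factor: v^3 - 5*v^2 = (v)*(v^2 - 5*v) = v*(v - 5)*(v)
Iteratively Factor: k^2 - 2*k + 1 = (k - 1)*(k - 1)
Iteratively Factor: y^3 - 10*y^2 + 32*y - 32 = (y - 2)*(y^2 - 8*y + 16) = (y - 4)*(y - 2)*(y - 4)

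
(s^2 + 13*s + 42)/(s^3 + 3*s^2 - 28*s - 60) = (s + 7)/(s^2 - 3*s - 10)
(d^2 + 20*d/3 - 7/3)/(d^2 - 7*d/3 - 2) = (-3*d^2 - 20*d + 7)/(-3*d^2 + 7*d + 6)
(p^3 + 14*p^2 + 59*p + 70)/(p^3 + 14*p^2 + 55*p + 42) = (p^2 + 7*p + 10)/(p^2 + 7*p + 6)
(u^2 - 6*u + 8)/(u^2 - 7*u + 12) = (u - 2)/(u - 3)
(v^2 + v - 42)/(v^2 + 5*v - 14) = (v - 6)/(v - 2)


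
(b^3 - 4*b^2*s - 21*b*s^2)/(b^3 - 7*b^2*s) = (b + 3*s)/b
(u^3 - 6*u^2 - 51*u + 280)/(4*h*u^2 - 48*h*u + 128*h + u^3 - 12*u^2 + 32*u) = (u^2 + 2*u - 35)/(4*h*u - 16*h + u^2 - 4*u)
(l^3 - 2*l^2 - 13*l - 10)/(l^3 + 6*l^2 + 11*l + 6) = (l - 5)/(l + 3)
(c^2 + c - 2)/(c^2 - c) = (c + 2)/c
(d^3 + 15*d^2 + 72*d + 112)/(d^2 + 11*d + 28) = d + 4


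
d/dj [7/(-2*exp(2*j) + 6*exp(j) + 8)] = (7*exp(j) - 21/2)*exp(j)/(-exp(2*j) + 3*exp(j) + 4)^2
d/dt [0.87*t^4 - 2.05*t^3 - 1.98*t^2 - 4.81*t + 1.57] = 3.48*t^3 - 6.15*t^2 - 3.96*t - 4.81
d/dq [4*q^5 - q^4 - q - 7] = 20*q^4 - 4*q^3 - 1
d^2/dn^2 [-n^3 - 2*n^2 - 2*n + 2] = -6*n - 4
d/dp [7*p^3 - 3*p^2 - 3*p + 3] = 21*p^2 - 6*p - 3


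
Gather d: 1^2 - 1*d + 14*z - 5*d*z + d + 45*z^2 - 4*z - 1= -5*d*z + 45*z^2 + 10*z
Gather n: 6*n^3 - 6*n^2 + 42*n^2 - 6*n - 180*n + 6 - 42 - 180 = 6*n^3 + 36*n^2 - 186*n - 216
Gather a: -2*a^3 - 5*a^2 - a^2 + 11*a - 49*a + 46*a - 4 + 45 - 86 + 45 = -2*a^3 - 6*a^2 + 8*a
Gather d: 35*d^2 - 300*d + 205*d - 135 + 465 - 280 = 35*d^2 - 95*d + 50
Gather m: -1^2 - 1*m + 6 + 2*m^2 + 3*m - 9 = 2*m^2 + 2*m - 4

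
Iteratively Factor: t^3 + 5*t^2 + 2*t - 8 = (t + 2)*(t^2 + 3*t - 4) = (t - 1)*(t + 2)*(t + 4)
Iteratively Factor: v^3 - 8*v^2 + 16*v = (v - 4)*(v^2 - 4*v) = v*(v - 4)*(v - 4)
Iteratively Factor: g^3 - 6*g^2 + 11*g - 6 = (g - 2)*(g^2 - 4*g + 3) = (g - 2)*(g - 1)*(g - 3)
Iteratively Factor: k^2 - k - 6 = (k + 2)*(k - 3)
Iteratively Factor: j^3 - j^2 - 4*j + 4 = (j - 1)*(j^2 - 4) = (j - 2)*(j - 1)*(j + 2)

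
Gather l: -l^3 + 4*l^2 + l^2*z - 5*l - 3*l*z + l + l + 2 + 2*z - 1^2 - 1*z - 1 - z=-l^3 + l^2*(z + 4) + l*(-3*z - 3)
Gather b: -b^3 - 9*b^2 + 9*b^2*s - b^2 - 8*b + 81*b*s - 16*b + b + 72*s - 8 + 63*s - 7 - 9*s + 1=-b^3 + b^2*(9*s - 10) + b*(81*s - 23) + 126*s - 14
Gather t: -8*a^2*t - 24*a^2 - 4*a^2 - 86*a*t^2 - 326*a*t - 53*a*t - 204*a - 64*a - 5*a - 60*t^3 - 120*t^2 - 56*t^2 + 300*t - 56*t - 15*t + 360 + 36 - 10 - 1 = -28*a^2 - 273*a - 60*t^3 + t^2*(-86*a - 176) + t*(-8*a^2 - 379*a + 229) + 385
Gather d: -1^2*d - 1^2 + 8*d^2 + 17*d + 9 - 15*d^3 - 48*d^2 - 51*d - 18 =-15*d^3 - 40*d^2 - 35*d - 10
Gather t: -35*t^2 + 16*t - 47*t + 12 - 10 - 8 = -35*t^2 - 31*t - 6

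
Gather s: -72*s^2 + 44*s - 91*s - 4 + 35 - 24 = -72*s^2 - 47*s + 7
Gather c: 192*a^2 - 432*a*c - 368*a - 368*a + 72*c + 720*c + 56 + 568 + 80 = 192*a^2 - 736*a + c*(792 - 432*a) + 704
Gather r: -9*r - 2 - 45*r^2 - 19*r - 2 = -45*r^2 - 28*r - 4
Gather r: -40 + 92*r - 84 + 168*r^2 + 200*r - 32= 168*r^2 + 292*r - 156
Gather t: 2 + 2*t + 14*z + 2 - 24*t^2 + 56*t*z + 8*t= -24*t^2 + t*(56*z + 10) + 14*z + 4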